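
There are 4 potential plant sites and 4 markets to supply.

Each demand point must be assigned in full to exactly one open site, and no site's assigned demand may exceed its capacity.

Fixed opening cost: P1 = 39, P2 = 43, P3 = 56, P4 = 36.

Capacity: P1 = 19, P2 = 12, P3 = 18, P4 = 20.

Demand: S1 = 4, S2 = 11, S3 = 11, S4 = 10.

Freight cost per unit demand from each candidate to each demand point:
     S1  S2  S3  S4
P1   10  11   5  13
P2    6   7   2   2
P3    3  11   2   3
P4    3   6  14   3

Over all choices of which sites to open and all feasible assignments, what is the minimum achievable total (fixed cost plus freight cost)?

255

Open {P2, P3, P4}; cheapest assignment that respects the capacities:
  P2 (cap 12, load 10): S4 — cost 10×2 = 20
  P3 (cap 18, load 15): S1, S3 — cost 4×3 + 11×2 = 34
  P4 (cap 20, load 11): S2 — cost 11×6 = 66
  Shipping 120, fixed 135 → total 255.
  Any other capacity-feasible assignment to {P2, P3, P4} ships for at least 120.
Compare {P1, P2, P4}: its best feasible assignment gives total 271.
Compare {P1, P3, P4}: its best feasible assignment gives total 294.
Every other set of open sites that can feasibly serve all demand totals ≥ 271 even under its best assignment. Minimum: 255.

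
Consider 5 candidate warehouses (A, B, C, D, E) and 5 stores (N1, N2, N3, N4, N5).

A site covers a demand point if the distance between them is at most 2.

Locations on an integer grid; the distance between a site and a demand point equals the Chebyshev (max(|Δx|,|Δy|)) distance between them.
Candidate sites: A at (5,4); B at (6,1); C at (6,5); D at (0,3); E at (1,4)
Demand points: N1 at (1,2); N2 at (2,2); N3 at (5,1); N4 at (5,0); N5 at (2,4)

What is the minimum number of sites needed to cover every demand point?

2

Coverage sets (demand points within 2 of each site):
  A: {}
  B: {N3, N4}
  C: {}
  D: {N1, N2, N5}
  E: {N1, N2, N5}
No single site covers all 5 demand points.
But {B, D} covers everything, so the minimum is 2.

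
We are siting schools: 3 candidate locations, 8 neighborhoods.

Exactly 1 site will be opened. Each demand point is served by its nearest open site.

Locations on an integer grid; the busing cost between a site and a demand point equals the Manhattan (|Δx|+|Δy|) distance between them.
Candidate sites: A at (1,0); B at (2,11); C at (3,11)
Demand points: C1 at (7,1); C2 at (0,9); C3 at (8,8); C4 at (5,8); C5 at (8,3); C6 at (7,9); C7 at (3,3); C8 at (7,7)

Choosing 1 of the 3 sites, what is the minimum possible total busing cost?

Open {C}.
  C1→C 14, C2→C 5, C3→C 8, C4→C 5, C5→C 13, C6→C 6, C7→C 8, C8→C 8  ⇒ total 67.
Compare {B}: total 73.
Compare {A}: total 87.

67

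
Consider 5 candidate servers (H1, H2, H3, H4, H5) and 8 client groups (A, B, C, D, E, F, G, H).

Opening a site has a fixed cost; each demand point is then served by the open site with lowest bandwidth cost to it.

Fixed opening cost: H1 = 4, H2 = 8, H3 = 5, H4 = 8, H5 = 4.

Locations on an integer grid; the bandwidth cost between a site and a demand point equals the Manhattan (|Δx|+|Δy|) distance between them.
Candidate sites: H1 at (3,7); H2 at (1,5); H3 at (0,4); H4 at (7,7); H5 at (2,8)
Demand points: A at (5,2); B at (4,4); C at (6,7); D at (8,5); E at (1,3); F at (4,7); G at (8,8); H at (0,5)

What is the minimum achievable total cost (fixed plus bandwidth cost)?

36

Open {H3, H4}: assign each demand point to its cheapest open site.
  A→H3 7, B→H3 4, C→H4 1, D→H4 3, E→H3 2, F→H4 3, G→H4 2, H→H3 1
  bandwidth cost 23, fixed 13 → total 36.
Compare {H1, H3, H4}: bandwidth cost 21 + fixed 17 = 38.
Compare {H2, H4}: bandwidth cost 23 + fixed 16 = 39.
Compare {H1, H3}: bandwidth cost 31 + fixed 9 = 40.
All other subsets cost ≥ 38. Minimum total cost: 36.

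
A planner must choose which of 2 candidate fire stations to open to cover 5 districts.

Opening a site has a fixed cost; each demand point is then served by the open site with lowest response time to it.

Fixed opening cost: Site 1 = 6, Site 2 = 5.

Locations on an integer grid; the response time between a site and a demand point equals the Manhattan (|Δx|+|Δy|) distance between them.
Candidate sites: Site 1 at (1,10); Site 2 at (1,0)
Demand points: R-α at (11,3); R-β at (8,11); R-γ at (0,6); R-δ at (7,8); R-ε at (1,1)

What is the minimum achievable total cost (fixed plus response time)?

46

Open {Site 1, Site 2}: assign each demand point to its cheapest open site.
  R-α→Site 2 13, R-β→Site 1 8, R-γ→Site 1 5, R-δ→Site 1 8, R-ε→Site 2 1
  response time 35, fixed 11 → total 46.
Compare {Site 1}: response time 47 + fixed 6 = 53.
Compare {Site 2}: response time 53 + fixed 5 = 58.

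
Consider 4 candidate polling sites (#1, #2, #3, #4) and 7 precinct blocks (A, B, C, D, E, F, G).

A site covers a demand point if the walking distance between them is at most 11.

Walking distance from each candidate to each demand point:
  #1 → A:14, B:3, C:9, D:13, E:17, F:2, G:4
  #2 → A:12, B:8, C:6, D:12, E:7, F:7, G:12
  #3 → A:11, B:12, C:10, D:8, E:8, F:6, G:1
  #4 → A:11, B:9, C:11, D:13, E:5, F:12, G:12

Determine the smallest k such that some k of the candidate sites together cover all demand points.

Coverage sets (demand points within 11 of each site):
  #1: {B, C, F, G}
  #2: {B, C, E, F}
  #3: {A, C, D, E, F, G}
  #4: {A, B, C, E}
No single site covers all 7 demand points.
But {#1, #3} covers everything, so the minimum is 2.

2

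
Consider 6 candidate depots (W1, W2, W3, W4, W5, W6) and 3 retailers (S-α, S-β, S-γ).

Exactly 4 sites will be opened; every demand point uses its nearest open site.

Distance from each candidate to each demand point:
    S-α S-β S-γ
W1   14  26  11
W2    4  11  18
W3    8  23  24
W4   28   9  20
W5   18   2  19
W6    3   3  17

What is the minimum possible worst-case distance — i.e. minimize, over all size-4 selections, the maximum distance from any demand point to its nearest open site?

Open {W1, W2, W3, W4}.
  Farthest demand point is S-γ at distance 11 (to W1); all others are ≤ 11.
With {W1, W2, W3, W5} the worst case is 11.
With {W1, W2, W3, W6} the worst case is 11.
No size-4 selection achieves below 11.

11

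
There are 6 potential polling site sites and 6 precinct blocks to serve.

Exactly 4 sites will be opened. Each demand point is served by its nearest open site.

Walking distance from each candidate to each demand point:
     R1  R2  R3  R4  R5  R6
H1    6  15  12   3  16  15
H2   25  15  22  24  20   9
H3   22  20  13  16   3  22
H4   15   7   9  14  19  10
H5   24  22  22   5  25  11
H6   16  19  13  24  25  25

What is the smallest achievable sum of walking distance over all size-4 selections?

Open {H1, H2, H3, H4}.
  R1→H1 6, R2→H4 7, R3→H4 9, R4→H1 3, R5→H3 3, R6→H2 9  ⇒ total 37.
Compare {H1, H3, H4, H5}: total 38.
Compare {H1, H3, H4, H6}: total 38.
No size-4 selection does better; minimum is 37.

37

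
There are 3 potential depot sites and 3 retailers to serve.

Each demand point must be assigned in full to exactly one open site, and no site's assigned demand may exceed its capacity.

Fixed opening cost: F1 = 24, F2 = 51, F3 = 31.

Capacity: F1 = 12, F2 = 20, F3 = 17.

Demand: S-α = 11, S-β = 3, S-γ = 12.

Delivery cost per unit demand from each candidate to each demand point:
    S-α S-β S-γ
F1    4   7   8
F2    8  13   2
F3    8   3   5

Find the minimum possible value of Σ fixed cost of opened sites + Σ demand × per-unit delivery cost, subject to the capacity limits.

Open {F1, F3}; cheapest assignment that respects the capacities:
  F1 (cap 12, load 11): S-α — cost 11×4 = 44
  F3 (cap 17, load 15): S-β, S-γ — cost 3×3 + 12×5 = 69
  Shipping 113, fixed 55 → total 168.
  Any other capacity-feasible assignment to {F1, F3} ships for at least 113.
Compare {F1, F2}: its best feasible assignment gives total 182.
Compare {F1, F2, F3}: its best feasible assignment gives total 183.
Every other set of open sites that can feasibly serve all demand totals ≥ 182 even under its best assignment. Minimum: 168.

168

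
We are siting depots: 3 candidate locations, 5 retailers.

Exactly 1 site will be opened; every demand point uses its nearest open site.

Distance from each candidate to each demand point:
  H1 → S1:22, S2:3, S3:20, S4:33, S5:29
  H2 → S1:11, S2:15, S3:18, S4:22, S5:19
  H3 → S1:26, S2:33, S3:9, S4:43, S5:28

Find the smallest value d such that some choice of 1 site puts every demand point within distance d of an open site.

Open {H2}.
  Farthest demand point is S4 at distance 22 (to H2); all others are ≤ 22.
With {H1} the worst case is 33.
With {H3} the worst case is 43.
No size-1 selection achieves below 22.

22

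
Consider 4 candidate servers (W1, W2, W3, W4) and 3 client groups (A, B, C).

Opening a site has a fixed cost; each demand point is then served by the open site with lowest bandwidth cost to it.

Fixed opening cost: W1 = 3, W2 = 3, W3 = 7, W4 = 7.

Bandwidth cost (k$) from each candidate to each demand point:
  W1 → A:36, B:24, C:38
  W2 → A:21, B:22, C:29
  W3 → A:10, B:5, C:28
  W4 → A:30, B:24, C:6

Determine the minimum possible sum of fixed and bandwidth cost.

35

Open {W3, W4}: assign each demand point to its cheapest open site.
  A→W3 10, B→W3 5, C→W4 6
  bandwidth cost 21, fixed 14 → total 35.
Compare {W1, W3, W4}: bandwidth cost 21 + fixed 17 = 38.
Compare {W2, W3, W4}: bandwidth cost 21 + fixed 17 = 38.
Compare {W1, W2, W3, W4}: bandwidth cost 21 + fixed 20 = 41.
All other subsets cost ≥ 38. Minimum total cost: 35.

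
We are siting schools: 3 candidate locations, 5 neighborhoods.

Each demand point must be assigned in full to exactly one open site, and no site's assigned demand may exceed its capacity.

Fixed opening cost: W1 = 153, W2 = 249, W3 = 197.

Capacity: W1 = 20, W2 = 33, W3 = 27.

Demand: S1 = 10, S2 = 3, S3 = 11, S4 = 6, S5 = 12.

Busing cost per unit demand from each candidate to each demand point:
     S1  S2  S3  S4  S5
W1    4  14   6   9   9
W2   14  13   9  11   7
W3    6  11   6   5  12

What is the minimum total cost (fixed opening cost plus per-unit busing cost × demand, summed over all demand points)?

Open {W1, W3}; cheapest assignment that respects the capacities:
  W1 (cap 20, load 15): S2, S5 — cost 3×14 + 12×9 = 150
  W3 (cap 27, load 27): S1, S3, S4 — cost 10×6 + 11×6 + 6×5 = 156
  Shipping 306, fixed 350 → total 656.
  Any other capacity-feasible assignment to {W1, W3} ships for at least 306.
Compare {W1, W2}: its best feasible assignment gives total 718.
Compare {W2, W3}: its best feasible assignment gives total 725.
Every other set of open sites that can feasibly serve all demand totals ≥ 718 even under its best assignment. Minimum: 656.

656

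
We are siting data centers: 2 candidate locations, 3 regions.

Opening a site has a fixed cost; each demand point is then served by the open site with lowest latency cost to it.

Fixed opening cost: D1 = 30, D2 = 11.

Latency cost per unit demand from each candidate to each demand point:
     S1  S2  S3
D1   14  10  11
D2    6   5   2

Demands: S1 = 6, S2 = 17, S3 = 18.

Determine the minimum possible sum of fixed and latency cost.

Open {D2}: assign each demand point to its cheapest open site.
  S1→D2 6×6=36, S2→D2 17×5=85, S3→D2 18×2=36
  latency cost 157, fixed 11 → total 168.
Compare {D1, D2}: latency cost 157 + fixed 41 = 198.
Compare {D1}: latency cost 452 + fixed 30 = 482.

168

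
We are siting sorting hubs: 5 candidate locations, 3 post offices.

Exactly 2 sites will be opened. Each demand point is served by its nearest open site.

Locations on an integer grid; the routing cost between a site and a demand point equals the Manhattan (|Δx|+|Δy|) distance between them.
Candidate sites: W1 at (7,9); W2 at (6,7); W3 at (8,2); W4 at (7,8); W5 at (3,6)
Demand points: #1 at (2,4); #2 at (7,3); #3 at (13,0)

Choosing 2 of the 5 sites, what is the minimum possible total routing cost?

Open {W3, W5}.
  #1→W5 3, #2→W3 2, #3→W3 7  ⇒ total 12.
Compare {W2, W3}: total 16.
Compare {W1, W3}: total 17.
No size-2 selection does better; minimum is 12.

12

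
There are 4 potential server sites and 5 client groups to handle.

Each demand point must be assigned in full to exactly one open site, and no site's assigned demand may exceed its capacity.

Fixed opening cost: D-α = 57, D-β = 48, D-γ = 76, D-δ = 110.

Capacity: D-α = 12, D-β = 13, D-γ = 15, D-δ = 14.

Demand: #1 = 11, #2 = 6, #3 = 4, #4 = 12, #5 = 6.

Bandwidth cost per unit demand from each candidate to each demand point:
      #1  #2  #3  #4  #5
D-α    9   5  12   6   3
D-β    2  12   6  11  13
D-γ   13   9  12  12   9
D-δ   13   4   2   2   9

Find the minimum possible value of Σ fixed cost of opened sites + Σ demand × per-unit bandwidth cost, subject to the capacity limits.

Open {D-α, D-β, D-γ, D-δ}; cheapest assignment that respects the capacities:
  D-α (cap 12, load 12): #2, #5 — cost 6×5 + 6×3 = 48
  D-β (cap 13, load 11): #1 — cost 11×2 = 22
  D-γ (cap 15, load 4): #3 — cost 4×12 = 48
  D-δ (cap 14, load 12): #4 — cost 12×2 = 24
  Shipping 142, fixed 291 → total 433.
  Any other capacity-feasible assignment to {D-α, D-β, D-γ, D-δ} ships for at least 142.
Compare {D-α, D-γ, D-δ}: its best feasible assignment gives total 506.
Compare {D-α, D-β, D-γ}: its best feasible assignment gives total 552.
Every other set of open sites that can feasibly serve all demand totals ≥ 506 even under its best assignment. Minimum: 433.

433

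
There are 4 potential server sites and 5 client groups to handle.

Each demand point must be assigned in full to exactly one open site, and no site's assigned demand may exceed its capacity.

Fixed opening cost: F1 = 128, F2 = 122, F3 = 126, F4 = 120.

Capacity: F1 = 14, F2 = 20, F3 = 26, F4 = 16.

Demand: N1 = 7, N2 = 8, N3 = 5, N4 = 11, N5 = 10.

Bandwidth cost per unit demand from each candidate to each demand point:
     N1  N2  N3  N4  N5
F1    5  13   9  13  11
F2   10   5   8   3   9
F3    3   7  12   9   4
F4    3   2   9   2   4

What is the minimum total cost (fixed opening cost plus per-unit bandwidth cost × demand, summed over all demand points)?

430

Open {F3, F4}; cheapest assignment that respects the capacities:
  F3 (cap 26, load 25): N1, N2, N5 — cost 7×3 + 8×7 + 10×4 = 117
  F4 (cap 16, load 16): N3, N4 — cost 5×9 + 11×2 = 67
  Shipping 184, fixed 246 → total 430.
  Any other capacity-feasible assignment to {F3, F4} ships for at least 184.
Compare {F2, F3}: its best feasible assignment gives total 438.
Compare {F2, F3, F4}: its best feasible assignment gives total 518.
Every other set of open sites that can feasibly serve all demand totals ≥ 438 even under its best assignment. Minimum: 430.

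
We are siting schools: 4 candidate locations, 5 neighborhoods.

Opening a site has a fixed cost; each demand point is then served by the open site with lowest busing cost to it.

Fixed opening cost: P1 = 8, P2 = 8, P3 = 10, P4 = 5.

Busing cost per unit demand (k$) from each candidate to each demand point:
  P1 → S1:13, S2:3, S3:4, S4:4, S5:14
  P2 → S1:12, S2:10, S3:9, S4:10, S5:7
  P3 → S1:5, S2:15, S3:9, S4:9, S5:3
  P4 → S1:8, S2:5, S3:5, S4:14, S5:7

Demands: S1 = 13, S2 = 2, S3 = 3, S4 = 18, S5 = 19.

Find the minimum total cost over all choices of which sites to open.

Open {P1, P3}: assign each demand point to its cheapest open site.
  S1→P3 13×5=65, S2→P1 2×3=6, S3→P1 3×4=12, S4→P1 18×4=72, S5→P3 19×3=57
  busing cost 212, fixed 18 → total 230.
Compare {P1, P3, P4}: busing cost 212 + fixed 23 = 235.
Compare {P1, P2, P3}: busing cost 212 + fixed 26 = 238.
Compare {P1, P2, P3, P4}: busing cost 212 + fixed 31 = 243.
All other subsets cost ≥ 235. Minimum total cost: 230.

230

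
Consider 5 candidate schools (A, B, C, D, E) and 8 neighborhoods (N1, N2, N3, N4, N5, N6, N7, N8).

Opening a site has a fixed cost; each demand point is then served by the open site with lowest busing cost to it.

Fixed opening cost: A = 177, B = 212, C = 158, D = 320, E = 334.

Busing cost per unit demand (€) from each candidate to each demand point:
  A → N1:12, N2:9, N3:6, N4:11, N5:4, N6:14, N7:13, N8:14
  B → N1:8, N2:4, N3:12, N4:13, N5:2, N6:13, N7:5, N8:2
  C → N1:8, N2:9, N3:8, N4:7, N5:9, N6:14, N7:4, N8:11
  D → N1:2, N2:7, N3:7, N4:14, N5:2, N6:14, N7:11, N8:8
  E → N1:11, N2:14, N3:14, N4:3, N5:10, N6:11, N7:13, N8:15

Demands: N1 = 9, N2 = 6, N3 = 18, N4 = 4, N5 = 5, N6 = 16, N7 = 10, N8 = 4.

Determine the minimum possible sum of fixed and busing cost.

Open {C}: assign each demand point to its cheapest open site.
  N1→C 9×8=72, N2→C 6×9=54, N3→C 18×8=144, N4→C 4×7=28, N5→C 5×9=45, N6→C 16×14=224, N7→C 10×4=40, N8→C 4×11=44
  busing cost 651, fixed 158 → total 809.
Compare {B}: busing cost 640 + fixed 212 = 852.
Compare {B, C}: busing cost 534 + fixed 370 = 904.
Compare {A, B}: busing cost 524 + fixed 389 = 913.
All other subsets cost ≥ 852. Minimum total cost: 809.

809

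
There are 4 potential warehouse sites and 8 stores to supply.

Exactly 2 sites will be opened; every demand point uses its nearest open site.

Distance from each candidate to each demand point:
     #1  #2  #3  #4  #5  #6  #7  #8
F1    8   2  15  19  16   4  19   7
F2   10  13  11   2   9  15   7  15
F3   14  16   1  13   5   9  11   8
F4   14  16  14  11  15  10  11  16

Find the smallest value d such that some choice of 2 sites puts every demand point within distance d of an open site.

Open {F1, F2}.
  Farthest demand point is #3 at distance 11 (to F2); all others are ≤ 11.
With {F1, F3} the worst case is 13.
With {F2, F3} the worst case is 13.
No size-2 selection achieves below 11.

11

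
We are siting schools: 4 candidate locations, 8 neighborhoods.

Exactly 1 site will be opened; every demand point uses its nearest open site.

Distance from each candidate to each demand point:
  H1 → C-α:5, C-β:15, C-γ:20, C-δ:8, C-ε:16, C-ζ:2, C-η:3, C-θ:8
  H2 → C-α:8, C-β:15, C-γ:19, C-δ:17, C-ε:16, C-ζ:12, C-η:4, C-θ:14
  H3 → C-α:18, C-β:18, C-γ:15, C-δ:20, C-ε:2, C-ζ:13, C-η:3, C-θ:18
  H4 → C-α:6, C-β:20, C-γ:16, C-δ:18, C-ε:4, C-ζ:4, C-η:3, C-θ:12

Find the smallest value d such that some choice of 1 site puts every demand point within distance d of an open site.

Open {H2}.
  Farthest demand point is C-γ at distance 19 (to H2); all others are ≤ 19.
With {H1} the worst case is 20.
With {H3} the worst case is 20.
No size-1 selection achieves below 19.

19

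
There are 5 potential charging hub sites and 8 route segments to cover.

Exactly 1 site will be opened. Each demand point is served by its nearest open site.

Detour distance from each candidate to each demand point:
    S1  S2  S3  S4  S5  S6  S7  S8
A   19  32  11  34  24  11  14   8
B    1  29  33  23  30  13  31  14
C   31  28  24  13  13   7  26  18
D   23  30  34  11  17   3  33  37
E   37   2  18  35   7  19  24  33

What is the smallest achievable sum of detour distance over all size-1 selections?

Open {A}.
  S1→A 19, S2→A 32, S3→A 11, S4→A 34, S5→A 24, S6→A 11, S7→A 14, S8→A 8  ⇒ total 153.
Compare {C}: total 160.
Compare {B}: total 174.
No size-1 selection does better; minimum is 153.

153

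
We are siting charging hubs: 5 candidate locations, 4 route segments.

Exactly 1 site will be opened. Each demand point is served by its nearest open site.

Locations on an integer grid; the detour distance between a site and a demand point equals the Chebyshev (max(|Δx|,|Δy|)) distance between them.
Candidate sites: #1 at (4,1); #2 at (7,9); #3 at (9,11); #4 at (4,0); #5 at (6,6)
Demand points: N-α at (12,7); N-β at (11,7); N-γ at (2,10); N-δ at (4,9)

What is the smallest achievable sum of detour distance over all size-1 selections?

Open {#2}.
  N-α→#2 5, N-β→#2 4, N-γ→#2 5, N-δ→#2 3  ⇒ total 17.
Compare {#5}: total 18.
Compare {#3}: total 20.
No size-1 selection does better; minimum is 17.

17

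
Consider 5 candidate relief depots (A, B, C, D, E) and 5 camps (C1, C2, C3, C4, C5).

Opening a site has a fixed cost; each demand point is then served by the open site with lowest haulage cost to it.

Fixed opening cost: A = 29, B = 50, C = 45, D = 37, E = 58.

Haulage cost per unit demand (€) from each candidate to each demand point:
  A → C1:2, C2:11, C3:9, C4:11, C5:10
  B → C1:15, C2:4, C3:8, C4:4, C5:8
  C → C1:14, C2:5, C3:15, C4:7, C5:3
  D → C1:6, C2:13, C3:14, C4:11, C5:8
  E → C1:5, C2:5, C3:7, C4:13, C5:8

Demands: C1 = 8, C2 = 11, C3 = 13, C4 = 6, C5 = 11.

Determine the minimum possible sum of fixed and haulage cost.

Open {A, C}: assign each demand point to its cheapest open site.
  C1→A 8×2=16, C2→C 11×5=55, C3→A 13×9=117, C4→C 6×7=42, C5→C 11×3=33
  haulage cost 263, fixed 74 → total 337.
Compare {A, B, C}: haulage cost 221 + fixed 124 = 345.
Compare {A, B}: haulage cost 276 + fixed 79 = 355.
Compare {C, E}: haulage cost 261 + fixed 103 = 364.
All other subsets cost ≥ 345. Minimum total cost: 337.

337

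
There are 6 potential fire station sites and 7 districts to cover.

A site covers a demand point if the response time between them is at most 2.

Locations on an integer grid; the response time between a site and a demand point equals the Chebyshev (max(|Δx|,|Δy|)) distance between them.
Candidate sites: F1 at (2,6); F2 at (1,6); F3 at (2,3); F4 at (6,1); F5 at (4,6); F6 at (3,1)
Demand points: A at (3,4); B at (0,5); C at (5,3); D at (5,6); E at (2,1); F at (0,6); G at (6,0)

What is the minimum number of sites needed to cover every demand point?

Coverage sets (demand points within 2 of each site):
  F1: {A, B, F}
  F2: {A, B, F}
  F3: {A, B, E}
  F4: {C, G}
  F5: {A, D}
  F6: {C, E}
No 3 sites suffice: every size-3 union leaves at least one demand point uncovered.
But {F1, F3, F4, F5} covers everything, so the minimum is 4.

4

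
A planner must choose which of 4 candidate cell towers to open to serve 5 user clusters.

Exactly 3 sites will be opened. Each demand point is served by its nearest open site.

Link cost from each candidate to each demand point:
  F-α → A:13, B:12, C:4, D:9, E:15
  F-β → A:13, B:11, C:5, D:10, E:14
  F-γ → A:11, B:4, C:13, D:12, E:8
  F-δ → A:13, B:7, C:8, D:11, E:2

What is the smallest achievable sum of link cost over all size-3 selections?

Open {F-α, F-γ, F-δ}.
  A→F-γ 11, B→F-γ 4, C→F-α 4, D→F-α 9, E→F-δ 2  ⇒ total 30.
Compare {F-β, F-γ, F-δ}: total 32.
Compare {F-α, F-β, F-δ}: total 35.
No size-3 selection does better; minimum is 30.

30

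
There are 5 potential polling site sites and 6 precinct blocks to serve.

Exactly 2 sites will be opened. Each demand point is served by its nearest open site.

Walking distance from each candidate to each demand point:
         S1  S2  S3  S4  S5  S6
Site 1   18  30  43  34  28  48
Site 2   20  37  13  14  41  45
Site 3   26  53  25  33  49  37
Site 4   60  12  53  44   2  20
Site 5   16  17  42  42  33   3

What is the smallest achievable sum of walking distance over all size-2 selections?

81

Open {Site 2, Site 4}.
  S1→Site 2 20, S2→Site 4 12, S3→Site 2 13, S4→Site 2 14, S5→Site 4 2, S6→Site 4 20  ⇒ total 81.
Compare {Site 2, Site 5}: total 96.
Compare {Site 4, Site 5}: total 117.
No size-2 selection does better; minimum is 81.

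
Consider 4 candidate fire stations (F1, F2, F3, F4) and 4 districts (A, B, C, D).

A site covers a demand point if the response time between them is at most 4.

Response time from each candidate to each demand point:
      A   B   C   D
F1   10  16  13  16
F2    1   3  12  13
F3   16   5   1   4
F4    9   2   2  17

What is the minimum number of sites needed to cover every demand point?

2

Coverage sets (demand points within 4 of each site):
  F1: {}
  F2: {A, B}
  F3: {C, D}
  F4: {B, C}
No single site covers all 4 demand points.
But {F2, F3} covers everything, so the minimum is 2.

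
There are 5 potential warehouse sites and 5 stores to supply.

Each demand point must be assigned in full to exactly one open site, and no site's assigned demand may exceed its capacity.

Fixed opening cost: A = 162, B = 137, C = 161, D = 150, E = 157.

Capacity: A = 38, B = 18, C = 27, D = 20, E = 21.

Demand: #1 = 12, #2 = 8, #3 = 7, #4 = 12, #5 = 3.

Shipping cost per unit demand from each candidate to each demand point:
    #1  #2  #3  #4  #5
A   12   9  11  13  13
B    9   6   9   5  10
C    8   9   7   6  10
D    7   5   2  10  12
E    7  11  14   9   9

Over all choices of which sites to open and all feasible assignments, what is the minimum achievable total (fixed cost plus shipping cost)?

563

Open {C, D}; cheapest assignment that respects the capacities:
  C (cap 27, load 27): #1, #4, #5 — cost 12×8 + 12×6 + 3×10 = 198
  D (cap 20, load 15): #2, #3 — cost 8×5 + 7×2 = 54
  Shipping 252, fixed 311 → total 563.
  Any other capacity-feasible assignment to {C, D} ships for at least 252.
Compare {B, C}: its best feasible assignment gives total 605.
Compare {C, E}: its best feasible assignment gives total 622.
Every other set of open sites that can feasibly serve all demand totals ≥ 605 even under its best assignment. Minimum: 563.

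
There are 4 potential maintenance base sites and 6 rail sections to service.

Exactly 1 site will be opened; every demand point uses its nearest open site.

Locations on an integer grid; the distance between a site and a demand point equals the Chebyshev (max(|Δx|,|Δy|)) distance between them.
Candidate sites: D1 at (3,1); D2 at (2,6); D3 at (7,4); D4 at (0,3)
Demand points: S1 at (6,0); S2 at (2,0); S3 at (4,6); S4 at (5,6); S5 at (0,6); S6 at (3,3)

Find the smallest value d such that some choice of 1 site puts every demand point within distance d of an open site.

5

Open {D1}.
  Farthest demand point is S3 at distance 5 (to D1); all others are ≤ 5.
With {D2} the worst case is 6.
With {D4} the worst case is 6.
No size-1 selection achieves below 5.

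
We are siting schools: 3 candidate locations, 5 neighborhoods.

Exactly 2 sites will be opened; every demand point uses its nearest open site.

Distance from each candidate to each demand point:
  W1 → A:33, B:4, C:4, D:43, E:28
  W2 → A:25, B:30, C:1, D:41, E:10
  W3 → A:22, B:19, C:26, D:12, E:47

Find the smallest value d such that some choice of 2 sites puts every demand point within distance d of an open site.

Open {W2, W3}.
  Farthest demand point is A at distance 22 (to W3); all others are ≤ 22.
With {W1, W3} the worst case is 28.
With {W1, W2} the worst case is 41.
No size-2 selection achieves below 22.

22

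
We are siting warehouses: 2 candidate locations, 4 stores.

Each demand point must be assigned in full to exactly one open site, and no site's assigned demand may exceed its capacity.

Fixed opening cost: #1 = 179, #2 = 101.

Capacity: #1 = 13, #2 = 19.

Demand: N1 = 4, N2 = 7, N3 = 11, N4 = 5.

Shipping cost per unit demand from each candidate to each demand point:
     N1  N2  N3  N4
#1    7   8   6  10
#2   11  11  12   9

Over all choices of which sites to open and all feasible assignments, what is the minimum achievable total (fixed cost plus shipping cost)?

Open {#1, #2}; cheapest assignment that respects the capacities:
  #1 (cap 13, load 11): N3 — cost 11×6 = 66
  #2 (cap 19, load 16): N1, N2, N4 — cost 4×11 + 7×11 + 5×9 = 166
  Shipping 232, fixed 280 → total 512.
  Any other capacity-feasible assignment to {#1, #2} ships for at least 232.
Total demand is 27 and no other set of sites has combined capacity ≥ 27, so {#1, #2} is the only feasible choice of open sites. Minimum: 512.

512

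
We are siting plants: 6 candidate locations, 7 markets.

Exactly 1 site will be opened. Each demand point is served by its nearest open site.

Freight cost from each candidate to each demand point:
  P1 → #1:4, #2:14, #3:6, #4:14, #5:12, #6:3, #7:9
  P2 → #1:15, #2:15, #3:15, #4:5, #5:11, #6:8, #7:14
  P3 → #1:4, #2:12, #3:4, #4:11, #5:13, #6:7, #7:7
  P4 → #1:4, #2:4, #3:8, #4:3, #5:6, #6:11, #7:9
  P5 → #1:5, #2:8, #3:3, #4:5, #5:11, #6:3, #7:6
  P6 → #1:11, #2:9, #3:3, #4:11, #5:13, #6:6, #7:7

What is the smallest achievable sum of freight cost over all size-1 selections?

Open {P5}.
  #1→P5 5, #2→P5 8, #3→P5 3, #4→P5 5, #5→P5 11, #6→P5 3, #7→P5 6  ⇒ total 41.
Compare {P4}: total 45.
Compare {P3}: total 58.
No size-1 selection does better; minimum is 41.

41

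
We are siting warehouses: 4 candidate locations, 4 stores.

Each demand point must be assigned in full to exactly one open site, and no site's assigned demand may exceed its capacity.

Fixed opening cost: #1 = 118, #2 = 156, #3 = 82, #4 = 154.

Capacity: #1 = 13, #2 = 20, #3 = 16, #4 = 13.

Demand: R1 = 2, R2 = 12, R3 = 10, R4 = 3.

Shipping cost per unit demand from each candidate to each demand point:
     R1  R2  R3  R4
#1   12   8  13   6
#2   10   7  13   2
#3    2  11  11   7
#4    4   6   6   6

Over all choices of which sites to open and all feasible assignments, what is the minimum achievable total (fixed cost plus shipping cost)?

Open {#1, #3}; cheapest assignment that respects the capacities:
  #1 (cap 13, load 12): R2 — cost 12×8 = 96
  #3 (cap 16, load 15): R1, R3, R4 — cost 2×2 + 10×11 + 3×7 = 135
  Shipping 231, fixed 200 → total 431.
  Any other capacity-feasible assignment to {#1, #3} ships for at least 231.
Compare {#2, #3}: its best feasible assignment gives total 442.
Compare {#3, #4}: its best feasible assignment gives total 443.
Every other set of open sites that can feasibly serve all demand totals ≥ 442 even under its best assignment. Minimum: 431.

431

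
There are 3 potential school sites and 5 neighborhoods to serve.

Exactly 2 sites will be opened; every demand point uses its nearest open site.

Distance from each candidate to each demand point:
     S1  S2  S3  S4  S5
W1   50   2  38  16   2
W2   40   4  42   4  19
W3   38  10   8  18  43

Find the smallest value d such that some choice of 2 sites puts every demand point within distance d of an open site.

Open {W1, W3}.
  Farthest demand point is S1 at distance 38 (to W3); all others are ≤ 38.
With {W2, W3} the worst case is 38.
With {W1, W2} the worst case is 40.
No size-2 selection achieves below 38.

38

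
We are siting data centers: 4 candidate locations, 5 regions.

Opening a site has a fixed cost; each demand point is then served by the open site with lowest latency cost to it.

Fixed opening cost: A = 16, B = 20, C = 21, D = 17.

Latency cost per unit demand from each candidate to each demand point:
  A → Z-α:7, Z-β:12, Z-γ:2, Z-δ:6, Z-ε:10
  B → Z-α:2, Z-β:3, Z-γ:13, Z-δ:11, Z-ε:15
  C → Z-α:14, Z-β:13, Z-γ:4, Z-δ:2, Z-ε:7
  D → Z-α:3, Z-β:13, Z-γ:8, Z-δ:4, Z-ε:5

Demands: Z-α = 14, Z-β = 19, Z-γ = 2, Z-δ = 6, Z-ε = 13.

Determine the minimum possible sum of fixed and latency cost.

227

Open {B, D}: assign each demand point to its cheapest open site.
  Z-α→B 14×2=28, Z-β→B 19×3=57, Z-γ→D 2×8=16, Z-δ→D 6×4=24, Z-ε→D 13×5=65
  latency cost 190, fixed 37 → total 227.
Compare {B, C, D}: latency cost 170 + fixed 58 = 228.
Compare {A, B, D}: latency cost 178 + fixed 53 = 231.
Compare {B, C}: latency cost 196 + fixed 41 = 237.
All other subsets cost ≥ 228. Minimum total cost: 227.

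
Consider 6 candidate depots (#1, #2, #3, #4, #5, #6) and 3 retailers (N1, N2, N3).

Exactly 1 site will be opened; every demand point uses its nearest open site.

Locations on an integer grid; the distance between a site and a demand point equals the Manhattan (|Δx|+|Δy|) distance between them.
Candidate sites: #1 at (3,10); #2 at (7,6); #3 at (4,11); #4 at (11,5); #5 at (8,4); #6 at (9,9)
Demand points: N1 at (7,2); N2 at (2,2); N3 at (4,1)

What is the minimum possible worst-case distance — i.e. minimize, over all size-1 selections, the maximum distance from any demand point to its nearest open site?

Open {#5}.
  Farthest demand point is N2 at distance 8 (to #5); all others are ≤ 8.
With {#2} the worst case is 9.
With {#1} the worst case is 12.
No size-1 selection achieves below 8.

8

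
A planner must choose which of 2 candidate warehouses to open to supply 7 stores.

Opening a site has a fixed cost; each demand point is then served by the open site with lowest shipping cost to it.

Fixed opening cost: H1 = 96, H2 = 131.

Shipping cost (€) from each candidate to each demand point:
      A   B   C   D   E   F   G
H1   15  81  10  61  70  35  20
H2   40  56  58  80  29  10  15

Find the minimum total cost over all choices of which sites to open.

388

Open {H1}: assign each demand point to its cheapest open site.
  A→H1 15, B→H1 81, C→H1 10, D→H1 61, E→H1 70, F→H1 35, G→H1 20
  shipping cost 292, fixed 96 → total 388.
Compare {H2}: shipping cost 288 + fixed 131 = 419.
Compare {H1, H2}: shipping cost 196 + fixed 227 = 423.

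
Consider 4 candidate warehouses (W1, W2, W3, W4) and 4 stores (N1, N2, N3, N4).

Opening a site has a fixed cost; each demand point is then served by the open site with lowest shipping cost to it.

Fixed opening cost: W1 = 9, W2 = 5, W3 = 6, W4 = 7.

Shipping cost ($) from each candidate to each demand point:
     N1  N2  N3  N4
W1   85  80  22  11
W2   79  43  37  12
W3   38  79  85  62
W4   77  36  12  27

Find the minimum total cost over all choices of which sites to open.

Open {W2, W3, W4}: assign each demand point to its cheapest open site.
  N1→W3 38, N2→W4 36, N3→W4 12, N4→W2 12
  shipping cost 98, fixed 18 → total 116.
Compare {W1, W3, W4}: shipping cost 97 + fixed 22 = 119.
Compare {W1, W2, W3, W4}: shipping cost 97 + fixed 27 = 124.
Compare {W3, W4}: shipping cost 113 + fixed 13 = 126.
All other subsets cost ≥ 119. Minimum total cost: 116.

116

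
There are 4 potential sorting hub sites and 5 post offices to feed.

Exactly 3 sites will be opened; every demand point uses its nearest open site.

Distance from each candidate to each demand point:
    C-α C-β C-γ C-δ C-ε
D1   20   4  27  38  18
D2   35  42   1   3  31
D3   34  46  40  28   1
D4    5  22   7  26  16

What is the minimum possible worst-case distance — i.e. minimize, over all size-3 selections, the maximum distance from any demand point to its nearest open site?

Open {D1, D2, D4}.
  Farthest demand point is C-ε at distance 16 (to D4); all others are ≤ 16.
With {D1, D2, D3} the worst case is 20.
With {D2, D3, D4} the worst case is 22.
No size-3 selection achieves below 16.

16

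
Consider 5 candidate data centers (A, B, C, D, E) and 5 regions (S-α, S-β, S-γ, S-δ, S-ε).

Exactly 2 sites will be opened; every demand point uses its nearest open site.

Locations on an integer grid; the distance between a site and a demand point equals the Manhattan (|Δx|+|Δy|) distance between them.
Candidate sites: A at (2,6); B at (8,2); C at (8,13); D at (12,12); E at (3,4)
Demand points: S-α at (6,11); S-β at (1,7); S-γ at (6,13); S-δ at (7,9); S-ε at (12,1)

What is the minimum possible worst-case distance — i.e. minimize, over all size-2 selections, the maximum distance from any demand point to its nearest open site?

11

Open {A, B}.
  Farthest demand point is S-γ at distance 11 (to A); all others are ≤ 11.
With {A, D} the worst case is 11.
With {D, E} the worst case is 11.
No size-2 selection achieves below 11.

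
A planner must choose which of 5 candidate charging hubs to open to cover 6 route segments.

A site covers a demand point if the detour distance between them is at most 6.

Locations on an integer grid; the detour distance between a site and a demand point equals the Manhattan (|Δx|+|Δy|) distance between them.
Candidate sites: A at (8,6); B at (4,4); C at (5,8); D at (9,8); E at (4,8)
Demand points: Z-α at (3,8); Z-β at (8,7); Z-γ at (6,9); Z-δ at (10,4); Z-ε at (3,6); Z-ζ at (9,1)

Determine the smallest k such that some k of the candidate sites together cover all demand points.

Coverage sets (demand points within 6 of each site):
  A: {Z-β, Z-γ, Z-δ, Z-ε, Z-ζ}
  B: {Z-α, Z-δ, Z-ε}
  C: {Z-α, Z-β, Z-γ, Z-ε}
  D: {Z-α, Z-β, Z-γ, Z-δ}
  E: {Z-α, Z-β, Z-γ, Z-ε}
No single site covers all 6 demand points.
But {A, B} covers everything, so the minimum is 2.

2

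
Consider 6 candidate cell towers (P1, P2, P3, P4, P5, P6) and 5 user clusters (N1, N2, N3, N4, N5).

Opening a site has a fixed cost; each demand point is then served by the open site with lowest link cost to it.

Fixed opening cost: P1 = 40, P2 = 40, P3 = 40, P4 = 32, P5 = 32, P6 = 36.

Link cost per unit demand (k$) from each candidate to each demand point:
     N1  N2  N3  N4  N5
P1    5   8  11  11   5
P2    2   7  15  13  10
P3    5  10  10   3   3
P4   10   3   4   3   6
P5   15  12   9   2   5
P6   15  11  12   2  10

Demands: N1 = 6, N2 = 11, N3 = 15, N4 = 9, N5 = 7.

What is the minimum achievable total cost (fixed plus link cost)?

Open {P3, P4}: assign each demand point to its cheapest open site.
  N1→P3 6×5=30, N2→P4 11×3=33, N3→P4 15×4=60, N4→P3 9×3=27, N5→P3 7×3=21
  link cost 171, fixed 72 → total 243.
Compare {P2, P4}: link cost 174 + fixed 72 = 246.
Compare {P4}: link cost 222 + fixed 32 = 254.
Compare {P1, P4}: link cost 185 + fixed 72 = 257.
All other subsets cost ≥ 246. Minimum total cost: 243.

243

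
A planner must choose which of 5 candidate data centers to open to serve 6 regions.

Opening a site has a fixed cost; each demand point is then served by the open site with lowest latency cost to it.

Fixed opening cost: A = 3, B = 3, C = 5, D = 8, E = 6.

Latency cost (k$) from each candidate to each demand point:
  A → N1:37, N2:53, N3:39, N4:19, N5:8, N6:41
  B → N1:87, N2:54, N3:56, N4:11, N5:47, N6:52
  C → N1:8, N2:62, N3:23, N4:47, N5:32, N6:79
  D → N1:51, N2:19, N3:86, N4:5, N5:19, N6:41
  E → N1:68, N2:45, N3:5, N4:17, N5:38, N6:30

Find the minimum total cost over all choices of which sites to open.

97

Open {A, C, D, E}: assign each demand point to its cheapest open site.
  N1→C 8, N2→D 19, N3→E 5, N4→D 5, N5→A 8, N6→E 30
  latency cost 75, fixed 22 → total 97.
Compare {A, B, C, D, E}: latency cost 75 + fixed 25 = 100.
Compare {C, D, E}: latency cost 86 + fixed 19 = 105.
Compare {B, C, D, E}: latency cost 86 + fixed 22 = 108.
All other subsets cost ≥ 100. Minimum total cost: 97.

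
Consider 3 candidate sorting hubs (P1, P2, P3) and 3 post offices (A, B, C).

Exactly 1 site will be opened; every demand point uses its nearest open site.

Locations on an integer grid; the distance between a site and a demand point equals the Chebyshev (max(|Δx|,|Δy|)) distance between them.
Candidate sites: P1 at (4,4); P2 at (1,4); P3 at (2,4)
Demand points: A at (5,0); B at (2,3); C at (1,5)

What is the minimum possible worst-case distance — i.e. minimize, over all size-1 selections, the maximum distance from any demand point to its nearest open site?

4

Open {P1}.
  Farthest demand point is A at distance 4 (to P1); all others are ≤ 4.
With {P2} the worst case is 4.
With {P3} the worst case is 4.
No size-1 selection achieves below 4.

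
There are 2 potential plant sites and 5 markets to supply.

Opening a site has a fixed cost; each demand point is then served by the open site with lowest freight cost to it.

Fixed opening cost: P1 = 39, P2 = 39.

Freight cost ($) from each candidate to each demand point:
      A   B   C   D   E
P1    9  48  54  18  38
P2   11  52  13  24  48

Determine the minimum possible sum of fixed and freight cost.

Open {P2}: assign each demand point to its cheapest open site.
  A→P2 11, B→P2 52, C→P2 13, D→P2 24, E→P2 48
  freight cost 148, fixed 39 → total 187.
Compare {P1, P2}: freight cost 126 + fixed 78 = 204.
Compare {P1}: freight cost 167 + fixed 39 = 206.

187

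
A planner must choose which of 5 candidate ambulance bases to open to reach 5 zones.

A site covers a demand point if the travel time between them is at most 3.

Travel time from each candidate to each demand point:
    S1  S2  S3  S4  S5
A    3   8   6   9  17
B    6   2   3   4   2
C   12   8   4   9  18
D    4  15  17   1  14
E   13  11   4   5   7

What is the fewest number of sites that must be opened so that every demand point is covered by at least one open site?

3

Coverage sets (demand points within 3 of each site):
  A: {S1}
  B: {S2, S3, S5}
  C: {}
  D: {S4}
  E: {}
No 2 sites suffice: every size-2 union leaves at least one demand point uncovered.
But {A, B, D} covers everything, so the minimum is 3.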